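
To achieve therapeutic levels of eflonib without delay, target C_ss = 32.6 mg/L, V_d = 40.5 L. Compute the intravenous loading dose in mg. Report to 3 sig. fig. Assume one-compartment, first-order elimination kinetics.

1320 mg

LD = Css × Vd = 32.6 × 40.5 = 1320 mg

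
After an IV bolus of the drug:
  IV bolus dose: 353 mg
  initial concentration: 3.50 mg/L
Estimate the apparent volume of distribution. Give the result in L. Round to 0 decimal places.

101 L

Vd = Dose / C₀ = 353.0 / 3.50 = 100.9 L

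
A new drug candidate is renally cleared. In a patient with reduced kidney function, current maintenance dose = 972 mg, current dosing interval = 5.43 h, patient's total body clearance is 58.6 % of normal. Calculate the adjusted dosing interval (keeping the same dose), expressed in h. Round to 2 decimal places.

To keep the same average steady-state level, dosing rate must scale with clearance.
CL ratio = 58.6 / 100 = 0.5860
New interval (same dose) = 5.43 / 0.5860 = 9.266 h

9.27 h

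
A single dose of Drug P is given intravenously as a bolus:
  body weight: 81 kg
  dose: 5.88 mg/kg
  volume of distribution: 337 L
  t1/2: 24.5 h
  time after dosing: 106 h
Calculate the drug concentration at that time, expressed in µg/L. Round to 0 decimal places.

Total dose = 5.88 × 81 = 476.3 mg
C₀ = Dose / Vd = 476.3 / 337 = 1.413 mg/L
k = ln2 / t½ = 0.693147 / 24.5 = 0.02829 h⁻¹
C = C₀ · e^(−k·t) = 1.413 × e^(−0.02829 × 106)
  = 1.413 × 0.04985 = 0.07044 mg/L
Convert: 0.07044 mg/L × 1000 = 70.44 µg/L

70 µg/L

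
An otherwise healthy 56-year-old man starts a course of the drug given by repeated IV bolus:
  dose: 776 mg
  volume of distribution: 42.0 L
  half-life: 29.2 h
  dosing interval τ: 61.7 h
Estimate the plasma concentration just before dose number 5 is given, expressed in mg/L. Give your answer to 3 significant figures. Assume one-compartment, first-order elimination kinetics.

C₀ per dose = Dose / Vd = 776 / 42.0 = 18.48 mg/L
k = ln2 / t½ = 0.693147 / 29.2 = 0.02374 h⁻¹
Fraction remaining after one interval: r = e^(−kτ) = e^(−0.02374 × 61.7) = 0.2311
Before dose 5, 4 doses have been given (aged 1τ, 2τ, 3τ, 4τ).
C_trough = C₀ × (r + r² + … + r^4) = C₀ × r(1−r^4)/(1−r)
        = 18.48 × 0.2311 × (1 − 0.002852) / (1 − 0.2311) = 5.538 mg/L

5.54 mg/L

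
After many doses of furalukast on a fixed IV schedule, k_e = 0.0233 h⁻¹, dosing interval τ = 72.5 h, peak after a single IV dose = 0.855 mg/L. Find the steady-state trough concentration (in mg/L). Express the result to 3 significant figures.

0.194 mg/L

e^(−kτ) = e^(−0.02330 × 72.5) = 0.1847
Accumulation ratio R = 1 / (1 − e^(−kτ)) = 1 / (1 − 0.1847) = 1.227
Steady-state trough = C₀ × R × e^(−kτ) = 0.855 × 1.227 × 0.1847 = 0.1938 mg/L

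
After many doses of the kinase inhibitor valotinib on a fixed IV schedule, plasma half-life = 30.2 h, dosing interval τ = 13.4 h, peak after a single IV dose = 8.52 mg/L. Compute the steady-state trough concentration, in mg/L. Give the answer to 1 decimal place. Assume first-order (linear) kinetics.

k = ln2 / t½ = 0.693147 / 30.2 = 0.02295 h⁻¹
e^(−kτ) = e^(−0.02295 × 13.4) = 0.7353
Accumulation ratio R = 1 / (1 − e^(−kτ)) = 1 / (1 − 0.7353) = 3.778
Steady-state trough = C₀ × R × e^(−kτ) = 8.52 × 3.778 × 0.7353 = 23.67 mg/L

23.7 mg/L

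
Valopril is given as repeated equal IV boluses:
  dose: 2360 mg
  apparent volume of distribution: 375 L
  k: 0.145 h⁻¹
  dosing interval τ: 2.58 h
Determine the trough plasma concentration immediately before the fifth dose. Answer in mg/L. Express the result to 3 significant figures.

10.8 mg/L

C₀ per dose = Dose / Vd = 2360 / 375 = 6.293 mg/L
Fraction remaining after one interval: r = e^(−kτ) = e^(−0.1450 × 2.58) = 0.6879
Before dose 5, 4 doses have been given (aged 1τ, 2τ, 3τ, 4τ).
C_trough = C₀ × (r + r² + … + r^4) = C₀ × r(1−r^4)/(1−r)
        = 6.293 × 0.6879 × (1 − 0.2239) / (1 − 0.6879) = 10.76 mg/L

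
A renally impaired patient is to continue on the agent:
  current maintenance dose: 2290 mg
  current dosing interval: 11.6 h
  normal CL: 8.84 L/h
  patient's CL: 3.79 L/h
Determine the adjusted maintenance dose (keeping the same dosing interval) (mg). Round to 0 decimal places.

To keep the same average steady-state level, dosing rate must scale with clearance.
CL ratio = 3.79 / 8.84 = 0.4287
New dose (same interval) = 2290 × 0.4287 = 981.7 mg

982 mg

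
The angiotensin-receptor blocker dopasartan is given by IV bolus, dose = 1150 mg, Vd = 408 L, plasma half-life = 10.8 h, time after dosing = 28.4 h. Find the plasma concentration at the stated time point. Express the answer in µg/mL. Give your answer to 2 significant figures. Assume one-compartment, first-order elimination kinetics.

0.46 µg/mL

C₀ = Dose / Vd = 1150 / 408 = 2.819 mg/L
k = ln2 / t½ = 0.693147 / 10.8 = 0.06418 h⁻¹
C = C₀ · e^(−k·t) = 2.819 × e^(−0.06418 × 28.4)
  = 2.819 × 0.1616 = 0.4556 mg/L
(0.4556 mg/L = 0.4556 µg/mL)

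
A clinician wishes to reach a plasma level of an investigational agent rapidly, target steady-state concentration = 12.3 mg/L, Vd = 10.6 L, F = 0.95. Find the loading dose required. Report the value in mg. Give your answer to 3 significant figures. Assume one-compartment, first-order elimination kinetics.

LD = Css × Vd / F = 12.3 × 10.6 / 0.95 = 137.2 mg

137 mg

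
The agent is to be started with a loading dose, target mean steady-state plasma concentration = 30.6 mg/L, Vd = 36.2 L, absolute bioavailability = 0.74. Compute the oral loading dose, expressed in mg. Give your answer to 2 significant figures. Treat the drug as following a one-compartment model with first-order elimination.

1500 mg

LD = Css × Vd / F = 30.6 × 36.2 / 0.74 = 1497 mg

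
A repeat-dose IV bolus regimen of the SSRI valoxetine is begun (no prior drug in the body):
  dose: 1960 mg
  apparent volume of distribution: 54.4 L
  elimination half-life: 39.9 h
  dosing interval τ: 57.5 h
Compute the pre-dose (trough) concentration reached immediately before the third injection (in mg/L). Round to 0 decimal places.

C₀ per dose = Dose / Vd = 1960 / 54.4 = 36.03 mg/L
k = ln2 / t½ = 0.693147 / 39.9 = 0.01737 h⁻¹
Fraction remaining after one interval: r = e^(−kτ) = e^(−0.01737 × 57.5) = 0.3683
Before dose 3, 2 doses have been given (aged 1τ, 2τ).
C_trough = C₀ × (r + r²) = 36.03 × (0.3683 + 0.1356) = 18.16 mg/L

18 mg/L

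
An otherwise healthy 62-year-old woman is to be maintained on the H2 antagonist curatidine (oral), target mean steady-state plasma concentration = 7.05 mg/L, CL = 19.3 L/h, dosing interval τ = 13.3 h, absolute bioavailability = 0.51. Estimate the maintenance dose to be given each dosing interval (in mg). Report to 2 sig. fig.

3500 mg

At steady state, F × (Dose/τ) = Css × CL.
Dose = Css × CL × τ / F = 7.05 × 19.30 × 13.3 / 0.51 = 3548 mg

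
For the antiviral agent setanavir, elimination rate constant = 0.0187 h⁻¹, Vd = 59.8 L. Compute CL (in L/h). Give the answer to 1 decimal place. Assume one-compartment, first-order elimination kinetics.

1.1 L/h

CL = k × Vd = 0.0187 × 59.8 = 1.118 L/h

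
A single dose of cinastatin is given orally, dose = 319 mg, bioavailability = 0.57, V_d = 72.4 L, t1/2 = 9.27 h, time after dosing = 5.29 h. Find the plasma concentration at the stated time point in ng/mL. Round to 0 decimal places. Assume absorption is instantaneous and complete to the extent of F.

Amount reaching circulation = F × Dose = 0.57 × 319.0 = 181.8 mg
C₀ = F·Dose / Vd = 181.8 / 72.4 = 2.511 mg/L
k = ln2 / t½ = 0.693147 / 9.27 = 0.07477 h⁻¹
C = C₀ · e^(−k·t) = 2.511 × e^(−0.07477 × 5.29)
  = 2.511 × 0.6733 = 1.691 mg/L
Convert: 1.691 mg/L × 1000 = 1691 ng/mL

1691 ng/mL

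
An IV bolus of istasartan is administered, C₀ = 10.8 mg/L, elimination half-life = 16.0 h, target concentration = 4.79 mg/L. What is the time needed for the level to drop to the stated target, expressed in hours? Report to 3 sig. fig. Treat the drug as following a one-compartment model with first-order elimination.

18.8 h

k = ln2 / t½ = 0.693147 / 16.0 = 0.04332 h⁻¹
t = ln(C₀ / C) / k = ln(10.80 / 4.79) / 0.04332
  = ln(2.255) / 0.04332 = 0.8131 / 0.04332 = 18.77 h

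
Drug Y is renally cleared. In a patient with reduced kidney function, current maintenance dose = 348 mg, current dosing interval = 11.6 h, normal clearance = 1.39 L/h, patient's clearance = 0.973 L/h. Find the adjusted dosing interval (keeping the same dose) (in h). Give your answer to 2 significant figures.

To keep the same average steady-state level, dosing rate must scale with clearance.
CL ratio = 0.973 / 1.39 = 0.7000
New interval (same dose) = 11.6 / 0.7000 = 16.57 h

17 h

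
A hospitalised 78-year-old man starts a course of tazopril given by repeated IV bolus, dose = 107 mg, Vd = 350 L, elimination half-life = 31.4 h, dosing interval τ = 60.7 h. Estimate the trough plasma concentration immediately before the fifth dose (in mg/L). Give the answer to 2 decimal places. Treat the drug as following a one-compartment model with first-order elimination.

C₀ per dose = Dose / Vd = 107 / 350 = 0.3057 mg/L
k = ln2 / t½ = 0.693147 / 31.4 = 0.02207 h⁻¹
Fraction remaining after one interval: r = e^(−kτ) = e^(−0.02207 × 60.7) = 0.2619
Before dose 5, 4 doses have been given (aged 1τ, 2τ, 3τ, 4τ).
C_trough = C₀ × (r + r² + … + r^4) = C₀ × r(1−r^4)/(1−r)
        = 0.3057 × 0.2619 × (1 − 0.004705) / (1 − 0.2619) = 0.1080 mg/L

0.11 mg/L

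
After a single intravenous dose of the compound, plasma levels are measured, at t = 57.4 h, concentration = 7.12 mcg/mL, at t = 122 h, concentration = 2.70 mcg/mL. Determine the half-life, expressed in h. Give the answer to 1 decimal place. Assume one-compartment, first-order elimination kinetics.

k = ln(C₁/C₂) / (t₂ − t₁) = ln(7.12/2.70) / (122 − 57.4)
  = 0.9697 / 64.60 = 0.01501 h⁻¹
t½ = ln2 / k = 0.693147 / 0.01501 = 46.18 h

46.2 h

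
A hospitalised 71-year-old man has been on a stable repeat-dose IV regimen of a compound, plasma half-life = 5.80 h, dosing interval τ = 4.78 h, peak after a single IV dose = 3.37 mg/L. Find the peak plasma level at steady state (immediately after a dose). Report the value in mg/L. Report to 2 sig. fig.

7.7 mg/L

k = ln2 / t½ = 0.693147 / 5.80 = 0.1195 h⁻¹
e^(−kτ) = e^(−0.1195 × 4.78) = 0.5648
Accumulation ratio R = 1 / (1 − e^(−kτ)) = 1 / (1 − 0.5648) = 2.298
Steady-state peak = C₀ × R = 3.37 × 2.298 = 7.744 mg/L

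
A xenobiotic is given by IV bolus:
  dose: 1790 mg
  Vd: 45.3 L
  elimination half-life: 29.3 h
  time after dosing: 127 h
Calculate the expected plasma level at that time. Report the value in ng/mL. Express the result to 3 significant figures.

C₀ = Dose / Vd = 1790 / 45.3 = 39.51 mg/L
k = ln2 / t½ = 0.693147 / 29.3 = 0.02366 h⁻¹
C = C₀ · e^(−k·t) = 39.51 × e^(−0.02366 × 127)
  = 39.51 × 0.04955 = 1.958 mg/L
Convert: 1.958 mg/L × 1000 = 1958 ng/mL

1960 ng/mL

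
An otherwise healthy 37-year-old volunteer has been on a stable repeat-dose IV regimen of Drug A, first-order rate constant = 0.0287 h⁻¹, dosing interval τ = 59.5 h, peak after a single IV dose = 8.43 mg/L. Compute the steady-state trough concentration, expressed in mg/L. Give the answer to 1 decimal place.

1.9 mg/L

e^(−kτ) = e^(−0.02870 × 59.5) = 0.1813
Accumulation ratio R = 1 / (1 − e^(−kτ)) = 1 / (1 − 0.1813) = 1.221
Steady-state trough = C₀ × R × e^(−kτ) = 8.43 × 1.221 × 0.1813 = 1.866 mg/L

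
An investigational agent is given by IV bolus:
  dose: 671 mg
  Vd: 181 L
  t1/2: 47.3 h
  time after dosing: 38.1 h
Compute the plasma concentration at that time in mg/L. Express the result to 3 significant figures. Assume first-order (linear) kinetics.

C₀ = Dose / Vd = 671.0 / 181 = 3.707 mg/L
k = ln2 / t½ = 0.693147 / 47.3 = 0.01465 h⁻¹
C = C₀ · e^(−k·t) = 3.707 × e^(−0.01465 × 38.1)
  = 3.707 × 0.5723 = 2.122 mg/L

2.12 mg/L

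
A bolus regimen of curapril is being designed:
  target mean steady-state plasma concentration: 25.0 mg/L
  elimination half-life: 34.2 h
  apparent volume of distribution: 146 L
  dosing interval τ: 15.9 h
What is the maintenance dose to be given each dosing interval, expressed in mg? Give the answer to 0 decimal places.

1176 mg

k = ln2 / t½ = 0.693147 / 34.2 = 0.02027 h⁻¹
CL = k × Vd = 0.02027 × 146 = 2.959 L/h
At steady state, Dose/τ = Css × CL.
Dose = Css × CL × τ = 25.0 × 2.959 × 15.9 = 1176 mg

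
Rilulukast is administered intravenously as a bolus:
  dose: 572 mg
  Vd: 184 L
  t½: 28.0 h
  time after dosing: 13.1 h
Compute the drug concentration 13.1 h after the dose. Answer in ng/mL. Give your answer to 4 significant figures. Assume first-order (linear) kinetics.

2248 ng/mL

C₀ = Dose / Vd = 572.0 / 184 = 3.109 mg/L
k = ln2 / t½ = 0.693147 / 28.0 = 0.02476 h⁻¹
C = C₀ · e^(−k·t) = 3.109 × e^(−0.02476 × 13.1)
  = 3.109 × 0.7230 = 2.248 mg/L
Convert: 2.248 mg/L × 1000 = 2248 ng/mL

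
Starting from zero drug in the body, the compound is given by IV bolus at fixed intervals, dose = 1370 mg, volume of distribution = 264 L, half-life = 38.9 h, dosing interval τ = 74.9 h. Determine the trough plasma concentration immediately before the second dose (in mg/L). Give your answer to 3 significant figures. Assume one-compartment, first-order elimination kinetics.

C₀ per dose = Dose / Vd = 1370 / 264 = 5.189 mg/L
k = ln2 / t½ = 0.693147 / 38.9 = 0.01782 h⁻¹
Fraction remaining after one interval: r = e^(−kτ) = e^(−0.01782 × 74.9) = 0.2632
Before dose 2, 1 dose has been given (aged 1τ).
C_trough = C₀ × r = 5.189 × 0.2632 = 1.366 mg/L

1.37 mg/L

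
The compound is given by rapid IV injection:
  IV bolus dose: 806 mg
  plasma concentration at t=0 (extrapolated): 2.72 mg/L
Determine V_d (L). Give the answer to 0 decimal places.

Vd = Dose / C₀ = 806.0 / 2.72 = 296.3 L

296 L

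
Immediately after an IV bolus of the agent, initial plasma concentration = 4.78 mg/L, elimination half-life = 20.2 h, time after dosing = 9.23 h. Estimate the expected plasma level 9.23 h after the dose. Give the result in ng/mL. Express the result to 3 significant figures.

3480 ng/mL

k = ln2 / t½ = 0.693147 / 20.2 = 0.03431 h⁻¹
C = C₀ · e^(−k·t) = 4.780 × e^(−0.03431 × 9.23)
  = 4.780 × 0.7286 = 3.483 mg/L
Convert: 3.483 mg/L × 1000 = 3483 ng/mL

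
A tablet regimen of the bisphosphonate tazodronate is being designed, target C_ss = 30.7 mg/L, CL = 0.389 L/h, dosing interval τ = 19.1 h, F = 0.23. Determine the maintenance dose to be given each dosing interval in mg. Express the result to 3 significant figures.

992 mg

At steady state, F × (Dose/τ) = Css × CL.
Dose = Css × CL × τ / F = 30.7 × 0.3890 × 19.1 / 0.23 = 991.7 mg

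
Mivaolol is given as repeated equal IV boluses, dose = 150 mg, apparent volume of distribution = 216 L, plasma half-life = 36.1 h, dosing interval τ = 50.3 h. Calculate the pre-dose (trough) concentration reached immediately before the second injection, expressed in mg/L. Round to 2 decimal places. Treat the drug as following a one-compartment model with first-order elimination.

C₀ per dose = Dose / Vd = 150 / 216 = 0.6944 mg/L
k = ln2 / t½ = 0.693147 / 36.1 = 0.01920 h⁻¹
Fraction remaining after one interval: r = e^(−kτ) = e^(−0.01920 × 50.3) = 0.3807
Before dose 2, 1 dose has been given (aged 1τ).
C_trough = C₀ × r = 0.6944 × 0.3807 = 0.2644 mg/L

0.26 mg/L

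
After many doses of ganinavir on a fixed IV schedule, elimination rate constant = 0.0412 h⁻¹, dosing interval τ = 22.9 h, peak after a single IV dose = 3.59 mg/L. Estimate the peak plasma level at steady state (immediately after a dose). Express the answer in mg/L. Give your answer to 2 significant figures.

e^(−kτ) = e^(−0.04120 × 22.9) = 0.3893
Accumulation ratio R = 1 / (1 − e^(−kτ)) = 1 / (1 − 0.3893) = 1.637
Steady-state peak = C₀ × R = 3.59 × 1.637 = 5.877 mg/L

5.9 mg/L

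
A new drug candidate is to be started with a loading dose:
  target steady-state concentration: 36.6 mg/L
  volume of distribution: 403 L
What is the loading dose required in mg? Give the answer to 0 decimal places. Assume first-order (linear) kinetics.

14750 mg

LD = Css × Vd = 36.6 × 403 = 14750 mg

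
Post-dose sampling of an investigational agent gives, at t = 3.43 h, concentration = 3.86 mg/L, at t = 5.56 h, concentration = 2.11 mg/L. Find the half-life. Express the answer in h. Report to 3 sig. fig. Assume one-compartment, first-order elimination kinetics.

2.44 h

k = ln(C₁/C₂) / (t₂ − t₁) = ln(3.86/2.11) / (5.56 − 3.43)
  = 0.6040 / 2.130 = 0.2836 h⁻¹
t½ = ln2 / k = 0.693147 / 0.2836 = 2.444 h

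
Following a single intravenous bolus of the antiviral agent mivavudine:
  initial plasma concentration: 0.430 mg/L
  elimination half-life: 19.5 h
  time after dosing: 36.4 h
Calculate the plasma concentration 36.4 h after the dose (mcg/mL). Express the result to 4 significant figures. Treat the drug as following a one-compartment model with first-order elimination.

k = ln2 / t½ = 0.693147 / 19.5 = 0.03555 h⁻¹
C = C₀ · e^(−k·t) = 0.4300 × e^(−0.03555 × 36.4)
  = 0.4300 × 0.2742 = 0.1179 mg/L
(0.1179 mg/L = 0.1179 mcg/mL)

0.1179 mcg/mL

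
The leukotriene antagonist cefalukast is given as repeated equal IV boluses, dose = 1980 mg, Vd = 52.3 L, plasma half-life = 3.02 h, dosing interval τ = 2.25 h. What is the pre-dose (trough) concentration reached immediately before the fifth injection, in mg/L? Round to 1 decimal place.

C₀ per dose = Dose / Vd = 1980 / 52.3 = 37.86 mg/L
k = ln2 / t½ = 0.693147 / 3.02 = 0.2295 h⁻¹
Fraction remaining after one interval: r = e^(−kτ) = e^(−0.2295 × 2.25) = 0.5967
Before dose 5, 4 doses have been given (aged 1τ, 2τ, 3τ, 4τ).
C_trough = C₀ × (r + r² + … + r^4) = C₀ × r(1−r^4)/(1−r)
        = 37.86 × 0.5967 × (1 − 0.1268) / (1 − 0.5967) = 48.91 mg/L

48.9 mg/L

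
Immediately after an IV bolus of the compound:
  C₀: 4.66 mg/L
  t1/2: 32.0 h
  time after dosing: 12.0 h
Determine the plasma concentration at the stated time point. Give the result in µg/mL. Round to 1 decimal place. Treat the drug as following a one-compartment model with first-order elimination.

3.6 µg/mL

k = ln2 / t½ = 0.693147 / 32.0 = 0.02166 h⁻¹
C = C₀ · e^(−k·t) = 4.660 × e^(−0.02166 × 12.0)
  = 4.660 × 0.7711 = 3.593 mg/L
(3.593 mg/L = 3.593 µg/mL)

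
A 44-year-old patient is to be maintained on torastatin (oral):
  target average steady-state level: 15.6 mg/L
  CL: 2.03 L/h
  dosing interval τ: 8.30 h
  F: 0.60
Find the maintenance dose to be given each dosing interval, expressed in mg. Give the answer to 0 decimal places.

438 mg

At steady state, F × (Dose/τ) = Css × CL.
Dose = Css × CL × τ / F = 15.6 × 2.030 × 8.30 / 0.60 = 438.1 mg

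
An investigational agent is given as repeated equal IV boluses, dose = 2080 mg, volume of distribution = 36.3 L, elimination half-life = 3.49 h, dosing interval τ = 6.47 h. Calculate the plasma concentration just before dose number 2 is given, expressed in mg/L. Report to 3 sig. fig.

C₀ per dose = Dose / Vd = 2080 / 36.3 = 57.30 mg/L
k = ln2 / t½ = 0.693147 / 3.49 = 0.1986 h⁻¹
Fraction remaining after one interval: r = e^(−kτ) = e^(−0.1986 × 6.47) = 0.2767
Before dose 2, 1 dose has been given (aged 1τ).
C_trough = C₀ × r = 57.30 × 0.2767 = 15.85 mg/L

15.9 mg/L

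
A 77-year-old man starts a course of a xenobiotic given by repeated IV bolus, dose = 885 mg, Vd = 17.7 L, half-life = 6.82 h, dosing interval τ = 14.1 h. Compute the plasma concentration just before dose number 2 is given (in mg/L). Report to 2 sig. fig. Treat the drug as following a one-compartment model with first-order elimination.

C₀ per dose = Dose / Vd = 885 / 17.7 = 50.00 mg/L
k = ln2 / t½ = 0.693147 / 6.82 = 0.1016 h⁻¹
Fraction remaining after one interval: r = e^(−kτ) = e^(−0.1016 × 14.1) = 0.2387
Before dose 2, 1 dose has been given (aged 1τ).
C_trough = C₀ × r = 50.00 × 0.2387 = 11.94 mg/L

12 mg/L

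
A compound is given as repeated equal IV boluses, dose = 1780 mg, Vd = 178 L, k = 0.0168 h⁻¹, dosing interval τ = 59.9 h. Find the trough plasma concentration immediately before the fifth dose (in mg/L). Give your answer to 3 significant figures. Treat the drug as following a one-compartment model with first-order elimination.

5.66 mg/L

C₀ per dose = Dose / Vd = 1780 / 178 = 10.00 mg/L
Fraction remaining after one interval: r = e^(−kτ) = e^(−0.01680 × 59.9) = 0.3656
Before dose 5, 4 doses have been given (aged 1τ, 2τ, 3τ, 4τ).
C_trough = C₀ × (r + r² + … + r^4) = C₀ × r(1−r^4)/(1−r)
        = 10.00 × 0.3656 × (1 − 0.01787) / (1 − 0.3656) = 5.660 mg/L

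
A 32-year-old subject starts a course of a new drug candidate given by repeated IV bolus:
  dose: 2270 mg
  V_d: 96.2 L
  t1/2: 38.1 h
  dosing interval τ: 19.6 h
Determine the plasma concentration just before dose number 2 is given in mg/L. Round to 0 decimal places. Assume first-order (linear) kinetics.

17 mg/L

C₀ per dose = Dose / Vd = 2270 / 96.2 = 23.60 mg/L
k = ln2 / t½ = 0.693147 / 38.1 = 0.01819 h⁻¹
Fraction remaining after one interval: r = e^(−kτ) = e^(−0.01819 × 19.6) = 0.7001
Before dose 2, 1 dose has been given (aged 1τ).
C_trough = C₀ × r = 23.60 × 0.7001 = 16.52 mg/L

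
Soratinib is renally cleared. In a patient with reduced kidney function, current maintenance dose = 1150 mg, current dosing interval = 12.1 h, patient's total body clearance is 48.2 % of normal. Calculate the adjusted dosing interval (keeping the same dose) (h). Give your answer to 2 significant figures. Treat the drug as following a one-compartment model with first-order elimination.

25 h

To keep the same average steady-state level, dosing rate must scale with clearance.
CL ratio = 48.2 / 100 = 0.4820
New interval (same dose) = 12.1 / 0.4820 = 25.10 h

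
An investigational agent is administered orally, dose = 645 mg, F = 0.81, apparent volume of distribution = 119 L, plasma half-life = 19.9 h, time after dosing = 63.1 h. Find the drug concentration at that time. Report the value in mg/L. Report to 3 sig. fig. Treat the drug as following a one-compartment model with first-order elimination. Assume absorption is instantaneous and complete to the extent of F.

0.488 mg/L

Amount reaching circulation = F × Dose = 0.81 × 645.0 = 522.5 mg
C₀ = F·Dose / Vd = 522.5 / 119 = 4.391 mg/L
k = ln2 / t½ = 0.693147 / 19.9 = 0.03483 h⁻¹
C = C₀ · e^(−k·t) = 4.391 × e^(−0.03483 × 63.1)
  = 4.391 × 0.1111 = 0.4878 mg/L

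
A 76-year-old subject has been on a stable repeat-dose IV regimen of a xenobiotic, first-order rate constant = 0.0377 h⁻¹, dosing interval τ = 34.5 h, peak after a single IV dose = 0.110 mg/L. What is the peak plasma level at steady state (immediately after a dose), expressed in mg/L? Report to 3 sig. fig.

0.151 mg/L

e^(−kτ) = e^(−0.03770 × 34.5) = 0.2724
Accumulation ratio R = 1 / (1 − e^(−kτ)) = 1 / (1 − 0.2724) = 1.374
Steady-state peak = C₀ × R = 0.110 × 1.374 = 0.1511 mg/L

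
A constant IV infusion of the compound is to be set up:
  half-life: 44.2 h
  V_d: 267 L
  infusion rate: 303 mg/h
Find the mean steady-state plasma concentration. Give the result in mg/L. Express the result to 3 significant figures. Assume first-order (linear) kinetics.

72.4 mg/L

k = ln2 / t½ = 0.693147 / 44.2 = 0.01568 h⁻¹
CL = k × Vd = 0.01568 × 267 = 4.187 L/h
At steady state Css = R₀ / CL = 303 / 4.187 = 72.37 mg/L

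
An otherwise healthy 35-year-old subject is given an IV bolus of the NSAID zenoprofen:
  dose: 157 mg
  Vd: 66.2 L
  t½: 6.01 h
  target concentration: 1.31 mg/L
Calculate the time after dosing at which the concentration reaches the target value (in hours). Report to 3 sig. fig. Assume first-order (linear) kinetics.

C₀ = Dose / Vd = 157.0 / 66.2 = 2.372 mg/L
k = ln2 / t½ = 0.693147 / 6.01 = 0.1153 h⁻¹
t = ln(C₀ / C) / k = ln(2.372 / 1.31) / 0.1153
  = ln(1.811) / 0.1153 = 0.5939 / 0.1153 = 5.151 h

5.15 h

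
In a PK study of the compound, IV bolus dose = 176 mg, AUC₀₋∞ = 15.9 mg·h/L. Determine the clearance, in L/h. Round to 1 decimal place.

11.1 L/h

CL = Dose / AUC = 176 / 15.9 = 11.07 L/h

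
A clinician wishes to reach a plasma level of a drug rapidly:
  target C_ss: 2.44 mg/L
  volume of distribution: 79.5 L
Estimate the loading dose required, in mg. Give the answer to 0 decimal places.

LD = Css × Vd = 2.44 × 79.5 = 194.0 mg

194 mg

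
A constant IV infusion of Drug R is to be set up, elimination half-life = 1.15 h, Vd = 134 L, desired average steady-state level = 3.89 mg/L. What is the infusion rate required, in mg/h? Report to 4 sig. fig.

314.2 mg/h

k = ln2 / t½ = 0.693147 / 1.15 = 0.6027 h⁻¹
CL = k × Vd = 0.6027 × 134 = 80.76 L/h
At steady state, infusion rate R₀ = Css × CL = 3.89 × 80.76 = 314.2 mg/h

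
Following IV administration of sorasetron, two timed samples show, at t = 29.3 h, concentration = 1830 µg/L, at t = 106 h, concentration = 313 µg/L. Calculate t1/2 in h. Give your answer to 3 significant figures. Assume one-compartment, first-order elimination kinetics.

30.1 h

k = ln(C₁/C₂) / (t₂ − t₁) = ln(1830/313) / (106 − 29.3)
  = 1.766 / 76.70 = 0.02302 h⁻¹
t½ = ln2 / k = 0.693147 / 0.02302 = 30.11 h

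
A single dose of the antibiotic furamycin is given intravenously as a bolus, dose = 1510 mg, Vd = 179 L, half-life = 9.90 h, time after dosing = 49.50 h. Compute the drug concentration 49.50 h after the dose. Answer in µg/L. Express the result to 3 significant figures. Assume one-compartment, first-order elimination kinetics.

C₀ = Dose / Vd = 1510 / 179 = 8.436 mg/L
k = ln2 / t½ = 0.693147 / 9.90 = 0.07001 h⁻¹
t / t½ = 49.50 / 9.90 = 5 half-lives
C = C₀ × (1/2)^5 = 8.436 × 0.03125 = 0.2636 mg/L
Convert: 0.2636 mg/L × 1000 = 263.6 µg/L

264 µg/L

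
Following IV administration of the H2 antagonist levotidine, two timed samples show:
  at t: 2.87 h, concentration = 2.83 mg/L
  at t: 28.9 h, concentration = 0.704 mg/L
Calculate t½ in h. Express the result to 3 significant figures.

13.0 h

k = ln(C₁/C₂) / (t₂ − t₁) = ln(2.83/0.704) / (28.9 − 2.87)
  = 1.391 / 26.03 = 0.05344 h⁻¹
t½ = ln2 / k = 0.693147 / 0.05344 = 12.97 h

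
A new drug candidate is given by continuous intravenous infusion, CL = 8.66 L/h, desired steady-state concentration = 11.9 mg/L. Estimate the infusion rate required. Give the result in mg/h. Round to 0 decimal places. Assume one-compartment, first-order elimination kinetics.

103 mg/h

At steady state, infusion rate R₀ = Css × CL = 11.9 × 8.660 = 103.1 mg/h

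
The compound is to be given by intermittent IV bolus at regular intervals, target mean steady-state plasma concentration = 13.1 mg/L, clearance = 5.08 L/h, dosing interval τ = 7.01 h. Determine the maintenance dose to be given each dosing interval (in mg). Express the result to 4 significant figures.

466.5 mg

At steady state, Dose/τ = Css × CL.
Dose = Css × CL × τ = 13.1 × 5.080 × 7.01 = 466.5 mg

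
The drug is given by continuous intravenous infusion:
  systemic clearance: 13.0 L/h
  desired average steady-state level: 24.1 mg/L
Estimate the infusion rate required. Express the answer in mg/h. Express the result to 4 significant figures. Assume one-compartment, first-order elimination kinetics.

At steady state, infusion rate R₀ = Css × CL = 24.1 × 13.00 = 313.3 mg/h

313.3 mg/h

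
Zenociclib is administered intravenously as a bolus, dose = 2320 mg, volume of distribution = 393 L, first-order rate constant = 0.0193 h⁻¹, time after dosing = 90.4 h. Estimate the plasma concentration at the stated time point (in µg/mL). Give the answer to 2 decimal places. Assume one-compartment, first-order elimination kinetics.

C₀ = Dose / Vd = 2320 / 393 = 5.903 mg/L
C = C₀ · e^(−k·t) = 5.903 × e^(−0.01930 × 90.4)
  = 5.903 × 0.1747 = 1.031 mg/L
(1.031 mg/L = 1.031 µg/mL)

1.03 µg/mL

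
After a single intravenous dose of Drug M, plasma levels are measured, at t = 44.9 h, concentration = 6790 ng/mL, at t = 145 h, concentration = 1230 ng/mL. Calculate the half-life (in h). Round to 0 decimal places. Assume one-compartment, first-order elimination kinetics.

k = ln(C₁/C₂) / (t₂ − t₁) = ln(6790/1230) / (145 − 44.9)
  = 1.708 / 100.1 = 0.01706 h⁻¹
t½ = ln2 / k = 0.693147 / 0.01706 = 40.63 h

41 h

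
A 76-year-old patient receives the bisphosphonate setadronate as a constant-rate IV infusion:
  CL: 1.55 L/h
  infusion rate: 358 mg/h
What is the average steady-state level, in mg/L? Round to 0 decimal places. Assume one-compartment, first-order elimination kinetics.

At steady state Css = R₀ / CL = 358 / 1.550 = 231.0 mg/L

231 mg/L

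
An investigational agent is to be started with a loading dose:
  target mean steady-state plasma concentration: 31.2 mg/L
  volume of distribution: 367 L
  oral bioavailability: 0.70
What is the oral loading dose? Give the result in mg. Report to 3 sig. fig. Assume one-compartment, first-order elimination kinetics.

LD = Css × Vd / F = 31.2 × 367 / 0.70 = 16360 mg

16400 mg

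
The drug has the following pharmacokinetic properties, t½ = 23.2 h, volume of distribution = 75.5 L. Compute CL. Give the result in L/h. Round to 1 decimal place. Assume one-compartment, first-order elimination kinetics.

k = ln2 / t½ = 0.693147 / 23.2 = 0.02988 h⁻¹
CL = k × Vd = 0.02988 × 75.5 = 2.256 L/h

2.3 L/h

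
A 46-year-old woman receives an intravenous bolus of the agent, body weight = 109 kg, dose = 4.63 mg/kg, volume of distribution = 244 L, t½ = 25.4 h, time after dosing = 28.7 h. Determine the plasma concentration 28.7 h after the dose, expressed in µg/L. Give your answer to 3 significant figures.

Total dose = 4.63 × 109 = 504.7 mg
C₀ = Dose / Vd = 504.7 / 244 = 2.068 mg/L
k = ln2 / t½ = 0.693147 / 25.4 = 0.02729 h⁻¹
C = C₀ · e^(−k·t) = 2.068 × e^(−0.02729 × 28.7)
  = 2.068 × 0.4569 = 0.9449 mg/L
Convert: 0.9449 mg/L × 1000 = 944.9 µg/L

945 µg/L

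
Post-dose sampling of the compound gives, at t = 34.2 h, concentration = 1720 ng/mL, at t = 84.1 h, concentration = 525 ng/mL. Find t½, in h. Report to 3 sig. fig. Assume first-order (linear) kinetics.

k = ln(C₁/C₂) / (t₂ − t₁) = ln(1720/525) / (84.1 − 34.2)
  = 1.187 / 49.90 = 0.02379 h⁻¹
t½ = ln2 / k = 0.693147 / 0.02379 = 29.14 h

29.1 h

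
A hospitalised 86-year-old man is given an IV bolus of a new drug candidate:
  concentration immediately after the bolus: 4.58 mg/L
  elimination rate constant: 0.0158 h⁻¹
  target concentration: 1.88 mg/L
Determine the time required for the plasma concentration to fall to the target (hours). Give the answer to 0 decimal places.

t = ln(C₀ / C) / k = ln(4.580 / 1.88) / 0.01580
  = ln(2.436) / 0.01580 = 0.8904 / 0.01580 = 56.35 h

56 h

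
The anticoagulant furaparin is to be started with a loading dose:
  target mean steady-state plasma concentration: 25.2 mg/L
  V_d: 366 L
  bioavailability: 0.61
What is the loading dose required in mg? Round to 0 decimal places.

LD = Css × Vd / F = 25.2 × 366 / 0.61 = 15120 mg

15120 mg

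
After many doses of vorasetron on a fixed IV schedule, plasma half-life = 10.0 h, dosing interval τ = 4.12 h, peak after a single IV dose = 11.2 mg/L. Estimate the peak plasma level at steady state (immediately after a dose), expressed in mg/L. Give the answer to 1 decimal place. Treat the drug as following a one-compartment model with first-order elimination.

k = ln2 / t½ = 0.693147 / 10.0 = 0.06931 h⁻¹
e^(−kτ) = e^(−0.06931 × 4.12) = 0.7516
Accumulation ratio R = 1 / (1 − e^(−kτ)) = 1 / (1 − 0.7516) = 4.026
Steady-state peak = C₀ × R = 11.2 × 4.026 = 45.09 mg/L

45.1 mg/L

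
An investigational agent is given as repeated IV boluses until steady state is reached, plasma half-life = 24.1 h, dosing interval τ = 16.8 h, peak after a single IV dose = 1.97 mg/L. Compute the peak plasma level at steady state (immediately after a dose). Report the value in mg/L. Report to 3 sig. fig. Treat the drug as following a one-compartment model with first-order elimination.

5.14 mg/L

k = ln2 / t½ = 0.693147 / 24.1 = 0.02876 h⁻¹
e^(−kτ) = e^(−0.02876 × 16.8) = 0.6168
Accumulation ratio R = 1 / (1 − e^(−kτ)) = 1 / (1 − 0.6168) = 2.610
Steady-state peak = C₀ × R = 1.97 × 2.610 = 5.142 mg/L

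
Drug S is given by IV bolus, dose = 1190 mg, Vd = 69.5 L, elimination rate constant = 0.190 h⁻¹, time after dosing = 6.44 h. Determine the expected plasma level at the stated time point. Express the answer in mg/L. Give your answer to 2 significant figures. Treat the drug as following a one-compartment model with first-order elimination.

5.0 mg/L

C₀ = Dose / Vd = 1190 / 69.5 = 17.12 mg/L
C = C₀ · e^(−k·t) = 17.12 × e^(−0.1900 × 6.44)
  = 17.12 × 0.2942 = 5.037 mg/L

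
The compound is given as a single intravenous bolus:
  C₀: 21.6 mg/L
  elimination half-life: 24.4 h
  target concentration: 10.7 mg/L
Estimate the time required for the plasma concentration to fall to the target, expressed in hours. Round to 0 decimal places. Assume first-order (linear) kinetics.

k = ln2 / t½ = 0.693147 / 24.4 = 0.02841 h⁻¹
t = ln(C₀ / C) / k = ln(21.60 / 10.7) / 0.02841
  = ln(2.019) / 0.02841 = 0.7026 / 0.02841 = 24.73 h

25 h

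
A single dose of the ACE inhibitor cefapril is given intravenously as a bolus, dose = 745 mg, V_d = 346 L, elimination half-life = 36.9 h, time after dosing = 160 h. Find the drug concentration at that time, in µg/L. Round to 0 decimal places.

C₀ = Dose / Vd = 745.0 / 346 = 2.153 mg/L
k = ln2 / t½ = 0.693147 / 36.9 = 0.01878 h⁻¹
C = C₀ · e^(−k·t) = 2.153 × e^(−0.01878 × 160)
  = 2.153 × 0.04955 = 0.1067 mg/L
Convert: 0.1067 mg/L × 1000 = 106.7 µg/L

107 µg/L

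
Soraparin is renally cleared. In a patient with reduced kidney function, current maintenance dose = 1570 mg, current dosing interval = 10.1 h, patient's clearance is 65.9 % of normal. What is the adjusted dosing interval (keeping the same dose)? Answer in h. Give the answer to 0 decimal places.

15 h

To keep the same average steady-state level, dosing rate must scale with clearance.
CL ratio = 65.9 / 100 = 0.6590
New interval (same dose) = 10.1 / 0.6590 = 15.33 h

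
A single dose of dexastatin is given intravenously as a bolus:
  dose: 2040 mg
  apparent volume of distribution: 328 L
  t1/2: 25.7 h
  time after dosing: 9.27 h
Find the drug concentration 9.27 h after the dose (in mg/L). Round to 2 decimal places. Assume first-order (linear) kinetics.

4.84 mg/L

C₀ = Dose / Vd = 2040 / 328 = 6.220 mg/L
k = ln2 / t½ = 0.693147 / 25.7 = 0.02697 h⁻¹
C = C₀ · e^(−k·t) = 6.220 × e^(−0.02697 × 9.27)
  = 6.220 × 0.7788 = 4.844 mg/L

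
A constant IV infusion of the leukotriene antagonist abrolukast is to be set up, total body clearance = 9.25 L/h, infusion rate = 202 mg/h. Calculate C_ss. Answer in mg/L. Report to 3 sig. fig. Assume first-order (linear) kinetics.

At steady state Css = R₀ / CL = 202 / 9.250 = 21.84 mg/L

21.8 mg/L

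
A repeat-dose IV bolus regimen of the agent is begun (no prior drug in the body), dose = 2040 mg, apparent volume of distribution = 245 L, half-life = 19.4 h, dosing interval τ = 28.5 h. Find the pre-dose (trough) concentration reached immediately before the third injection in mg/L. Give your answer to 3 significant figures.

4.09 mg/L

C₀ per dose = Dose / Vd = 2040 / 245 = 8.327 mg/L
k = ln2 / t½ = 0.693147 / 19.4 = 0.03573 h⁻¹
Fraction remaining after one interval: r = e^(−kτ) = e^(−0.03573 × 28.5) = 0.3612
Before dose 3, 2 doses have been given (aged 1τ, 2τ).
C_trough = C₀ × (r + r²) = 8.327 × (0.3612 + 0.1305) = 4.094 mg/L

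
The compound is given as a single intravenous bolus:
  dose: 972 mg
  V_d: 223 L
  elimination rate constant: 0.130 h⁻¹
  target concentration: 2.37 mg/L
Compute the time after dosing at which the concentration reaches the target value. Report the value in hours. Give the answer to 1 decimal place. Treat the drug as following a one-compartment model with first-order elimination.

4.7 h

C₀ = Dose / Vd = 972.0 / 223 = 4.359 mg/L
t = ln(C₀ / C) / k = ln(4.359 / 2.37) / 0.1300
  = ln(1.839) / 0.1300 = 0.6092 / 0.1300 = 4.686 h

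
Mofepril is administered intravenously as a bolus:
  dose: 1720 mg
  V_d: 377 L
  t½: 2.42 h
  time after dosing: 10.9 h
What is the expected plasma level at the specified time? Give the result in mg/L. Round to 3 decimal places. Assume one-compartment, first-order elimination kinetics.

0.201 mg/L

C₀ = Dose / Vd = 1720 / 377 = 4.562 mg/L
k = ln2 / t½ = 0.693147 / 2.42 = 0.2864 h⁻¹
C = C₀ · e^(−k·t) = 4.562 × e^(−0.2864 × 10.9)
  = 4.562 × 0.04408 = 0.2011 mg/L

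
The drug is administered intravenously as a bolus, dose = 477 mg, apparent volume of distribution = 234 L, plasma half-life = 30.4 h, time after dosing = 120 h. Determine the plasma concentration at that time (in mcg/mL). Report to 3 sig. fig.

C₀ = Dose / Vd = 477.0 / 234 = 2.038 mg/L
k = ln2 / t½ = 0.693147 / 30.4 = 0.02280 h⁻¹
C = C₀ · e^(−k·t) = 2.038 × e^(−0.02280 × 120)
  = 2.038 × 0.06483 = 0.1321 mg/L
(0.1321 mg/L = 0.1321 mcg/mL)

0.132 mcg/mL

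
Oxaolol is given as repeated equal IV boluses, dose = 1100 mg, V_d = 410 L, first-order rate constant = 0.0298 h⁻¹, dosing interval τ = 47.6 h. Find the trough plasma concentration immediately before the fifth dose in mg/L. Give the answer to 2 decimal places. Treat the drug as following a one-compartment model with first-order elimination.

0.85 mg/L

C₀ per dose = Dose / Vd = 1100 / 410 = 2.683 mg/L
Fraction remaining after one interval: r = e^(−kτ) = e^(−0.02980 × 47.6) = 0.2421
Before dose 5, 4 doses have been given (aged 1τ, 2τ, 3τ, 4τ).
C_trough = C₀ × (r + r² + … + r^4) = C₀ × r(1−r^4)/(1−r)
        = 2.683 × 0.2421 × (1 − 0.003435) / (1 − 0.2421) = 0.8541 mg/L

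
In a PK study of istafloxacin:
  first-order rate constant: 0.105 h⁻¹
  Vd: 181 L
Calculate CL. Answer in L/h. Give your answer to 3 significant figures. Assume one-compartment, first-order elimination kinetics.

CL = k × Vd = 0.105 × 181 = 19.01 L/h

19.0 L/h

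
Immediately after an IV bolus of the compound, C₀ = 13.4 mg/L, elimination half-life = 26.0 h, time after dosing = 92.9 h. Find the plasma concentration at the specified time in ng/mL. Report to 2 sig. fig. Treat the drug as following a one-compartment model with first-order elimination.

1100 ng/mL

k = ln2 / t½ = 0.693147 / 26.0 = 0.02666 h⁻¹
C = C₀ · e^(−k·t) = 13.40 × e^(−0.02666 × 92.9)
  = 13.40 × 0.08402 = 1.126 mg/L
Convert: 1.126 mg/L × 1000 = 1126 ng/mL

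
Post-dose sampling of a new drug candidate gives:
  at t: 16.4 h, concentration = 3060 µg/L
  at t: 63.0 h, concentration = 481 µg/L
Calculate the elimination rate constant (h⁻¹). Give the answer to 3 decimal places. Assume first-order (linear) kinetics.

0.040 h⁻¹

k = ln(C₁/C₂) / (t₂ − t₁) = ln(3060/481) / (63.0 − 16.4)
  = 1.850 / 46.60 = 0.03970 h⁻¹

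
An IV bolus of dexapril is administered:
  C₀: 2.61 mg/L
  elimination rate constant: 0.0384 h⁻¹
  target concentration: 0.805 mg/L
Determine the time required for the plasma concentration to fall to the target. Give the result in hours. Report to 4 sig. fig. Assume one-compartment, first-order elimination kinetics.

30.63 h

t = ln(C₀ / C) / k = ln(2.610 / 0.805) / 0.03840
  = ln(3.242) / 0.03840 = 1.176 / 0.03840 = 30.63 h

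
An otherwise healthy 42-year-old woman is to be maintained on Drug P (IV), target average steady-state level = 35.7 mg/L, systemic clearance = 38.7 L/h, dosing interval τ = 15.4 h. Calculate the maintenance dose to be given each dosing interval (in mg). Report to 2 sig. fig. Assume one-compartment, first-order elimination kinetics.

21000 mg

At steady state, Dose/τ = Css × CL.
Dose = Css × CL × τ = 35.7 × 38.70 × 15.4 = 21280 mg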